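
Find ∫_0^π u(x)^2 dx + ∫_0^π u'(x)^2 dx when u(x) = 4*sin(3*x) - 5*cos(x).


||u||_{H^1(0,π)}^2 = 105*π

u'(x) = 5*sin(x) + 12*cos(3*x).
Expand u² and (u')² and integrate term by term on (0, π), using: for integers n ≥ 1, ∫_0^π sin²(nx) dx = ∫_0^π cos²(nx) dx = π/2; for n ≠ n', ∫_0^π sin(nx)sin(n'x) dx = ∫_0^π cos(nx)cos(n'x) dx = 0; and by product-to-sum, ∫_0^π sin(nx)cos(n'x) dx = ½∫_0^π [sin((n+n')x) + sin((n−n')x)] dx, which is 0 when n+n' is even and 2n/(n²−n'²) when n+n' is odd (it need not vanish on (0, π)).
  u² squared terms: (-5)²·∫cos(x)² dx = 25·π/2 = 25*π/2;  (4)²·∫sin(3x)² dx = 16·π/2 = 8*π.
  u² cross terms: 2·(-5)·(4)·∫cos(x)·sin(3x) dx = -40·(0) = 0.
  So ∫_0^π u² dx = 25*π/2 + 8*π + 0 = 41*π/2.
  (u')² squared terms: (5)²·∫sin(x)² dx = 25·π/2 = 25*π/2;  (12)²·∫cos(3x)² dx = 144·π/2 = 72*π.
  (u')² cross terms: 2·(5)·(12)·∫sin(x)·cos(3x) dx = 120·(0) = 0.
  So ∫_0^π (u')² dx = 25*π/2 + 72*π + 0 = 169*π/2.
||u||_{H^1}^2 = (41*π/2) + (169*π/2) = 105*π.


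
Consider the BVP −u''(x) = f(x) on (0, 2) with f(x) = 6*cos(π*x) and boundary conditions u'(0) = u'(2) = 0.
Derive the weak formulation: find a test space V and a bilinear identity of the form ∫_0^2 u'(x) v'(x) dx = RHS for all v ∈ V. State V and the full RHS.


V = H^1(0, 2) (no boundary constraint on v; u is determined up to an additive constant); weak form: ∫_0^2 u'v' dx = ∫_0^2 (6*cos(π*x)) v dx for all v ∈ V.

Multiply both sides by a test function v and integrate from 0 to 2:
  ∫_0^2 −u''(x) v(x) dx = ∫_0^2 f(x) v(x) dx.
Integrate the LHS by parts once:
  ∫_0^2 −u'' v dx = −[u'(x) v(x)]_0^2 + ∫_0^2 u'(x) v'(x) dx.
Thus ∫_0^2 u'(x) v'(x) dx = ∫_0^2 f(x) v(x) dx + [u'(x) v(x)]_0^2.
Choose V so that boundary terms are either known or forced to vanish.
u has homogeneous Neumann: u'(0) = u'(2) = 0. So [u' v]_0^2 = 0·v(2) − 0·v(0) = 0 for any v; take V = H^1(0, 2).
Weak formulation: find u (satisfying any essential BC) such that ∫_0^2 u'(x) v'(x) dx = ∫_0^2 f v dx for all v ∈ V (homogeneous Neumann, so boundary terms vanish).
Substituting f(x) = 6*cos(π*x), the right-hand side is ∫_0^2 (6*cos(π*x)) v dx.
Compatibility check (pure Neumann): taking v ≡ 1 ∈ V gives 0 = ∫_0^2 f dx + (0) − (0), i.e. ∫_0^2 f dx must equal u'(0) − u'(2) = 0. Indeed ∫_0^2 (6*cos(π*x)) dx = 0, so the data are compatible. The solution is then unique only up to an additive constant (fix it e.g. by requiring ∫_0^2 u dx = 0).


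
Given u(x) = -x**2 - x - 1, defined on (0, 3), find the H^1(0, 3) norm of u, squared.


||u||_{H^1}^2 = 1851/10

The H^1 norm (squared) on an interval (0, L) is
  ||u||_{H^1}^2 = ∫_0^L u(x)^2 dx + ∫_0^L u'(x)^2 dx.
Compute u'(x) = -2*x - 1.
Then u(x)^2 = x**4 + 2*x**3 + 3*x**2 + 2*x + 1 and u'(x)^2 = 4*x**2 + 4*x + 1.
Integrate each monomial from 0 to 3 using ∫_0^3 c·x^n dx = c·3^(n+1)/(n+1):
  ∫_0^3 u(x)^2 dx = ∫_0^3 (x^4 + 2*x^3 + 3*x^2 + 2*x + 1) dx. Term by term:
    ∫_0^3 x^4 dx = 243/5;  ∫_0^3 2*x^3 dx = 81/2;  ∫_0^3 3*x^2 dx = 27;
    ∫_0^3 2*x dx = 9;  ∫_0^3 1 dx = 3.
  Sum: 243/5 + 81/2 + 27 + 9 + 3 = 1281/10.
  ∫_0^3 u'(x)^2 dx = ∫_0^3 (4*x^2 + 4*x + 1) dx. Term by term:
    ∫_0^3 4*x^2 dx = 36;  ∫_0^3 4*x dx = 18;  ∫_0^3 1 dx = 3.
  Sum: 36 + 18 + 3 = 57.
Adding: ||u||_{H^1}^2 = 1281/10 + 57 = 1851/10.


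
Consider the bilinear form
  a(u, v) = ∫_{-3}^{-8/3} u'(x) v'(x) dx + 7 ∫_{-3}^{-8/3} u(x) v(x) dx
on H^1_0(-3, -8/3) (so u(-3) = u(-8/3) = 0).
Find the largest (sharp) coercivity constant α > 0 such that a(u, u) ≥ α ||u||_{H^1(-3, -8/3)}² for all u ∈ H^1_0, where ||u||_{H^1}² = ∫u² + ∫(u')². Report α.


α = 1

Coercivity of a(·,·) on H^1_0(-3, -8/3) means a(u, u) ≥ α ||u||_{H^1}² for every u ∈ H^1_0.
The interval has length L = 1/3, and Poincaré/coercivity depend only on L. Here a(u, u) = ∫(u')² + (7)·∫u².
Here c = 7 ≥ 1, so a(u,u) = ∫(u')² + c∫u² ≥ ∫(u')² + ∫u² = ||u||_{H^1}², i.e. α = 1 works. No larger α is possible: a(u,u) ≥ α||u||_{H^1}² means (1−α)∫(u')² ≥ (α−c)∫u², and for the modes u_n = sin(nπ(x−x₀)/L) (x₀ the left endpoint) one has ∫u_n²/∫(u_n')² = (L/(nπ))² → 0, so a(u_n,u_n)/||u_n||_{H^1}² → 1. Hence the optimal constant is α = 1.
Therefore α = 1.


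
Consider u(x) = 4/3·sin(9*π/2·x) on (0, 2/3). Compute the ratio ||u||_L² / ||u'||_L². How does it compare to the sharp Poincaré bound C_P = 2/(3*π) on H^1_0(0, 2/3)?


||u||_L² / ||u'||_L² = 2/(9*π) < C_P = 2/(3*π).

u(x) = 4/3·sin(9*π/2·x), so u'(x) = 6*π*cos(9*π*x/2).
Writing u(x) = A·sin(kπx/L) with A = 4/3 and k = 3, use ∫_0^L sin²(kπx/L) dx = L/2 and ∫_0^L cos²(kπx/L) dx = L/2.
u² = 16/9·sin²(9*π/2·x) and (u')² = 36*π^2·cos²(9*π/2·x), and each of sin², cos² integrates to L/2 = 1/3 over (0, 2/3).
∫_0^2/3 u² dx = 16/27, so ||u||_L² = 4*sqrt(3)/9.
∫_0^2/3 (u')² dx = 12*π^2, so ||u'||_L² = 2*sqrt(3)*π.
Ratio ||u||_L² / ||u'||_L² = 2/(9*π).
Sharp Poincaré constant on H^1_0(0, 2/3) is C_P = L/π = 2/(3*π), achieved by sin(3*π/2·x).
This is the k = 3 harmonic; the ratio L/(kπ) is strictly less than C_P = L/π, consistent with the sharp inequality ||u||_L² ≤ C_P ||u'||_L².


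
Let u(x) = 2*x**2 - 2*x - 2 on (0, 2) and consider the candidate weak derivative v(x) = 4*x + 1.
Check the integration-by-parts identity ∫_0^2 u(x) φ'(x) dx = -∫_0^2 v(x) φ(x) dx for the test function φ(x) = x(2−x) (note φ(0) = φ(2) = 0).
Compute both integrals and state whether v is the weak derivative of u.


LHS = -8/3, RHS = -20/3. No, v is not the weak derivative of u.

u(x) = 2*x**2 - 2*x - 2, classical derivative u'(x) = 4*x - 2.
φ(x) = x(2−x), so φ'(x) = 2 - 2*x.
Note φ(0) = φ(2) = 0, so the boundary term u·φ vanishes.
LHS = ∫_0^2 u(x) φ'(x) dx = ∫_0^2 (-4*x^3 + 8*x^2 - 4) dx. Term by term:
  ∫_0^2 -4*x^3 dx = -16;  ∫_0^2 8*x^2 dx = 64/3;  ∫_0^2 -4 dx = -8.
Sum: -16 + 64/3 − 8 = -8/3.
So LHS = -8/3.
∫_0^2 v(x) φ(x) dx = ∫_0^2 (-4*x^3 + 7*x^2 + 2*x) dx. Term by term:
  ∫_0^2 -4*x^3 dx = -16;  ∫_0^2 7*x^2 dx = 56/3;  ∫_0^2 2*x dx = 4.
Sum: -16 + 56/3 + 4 = 20/3.
So RHS = -∫_0^2 v(x) φ(x) dx = -20/3.
LHS − RHS = 4 ≠ 0, so the identity fails.
(For a valid weak derivative the identity must hold for EVERY test function, in particular this one. The failure shows v is NOT the weak derivative of u.)
Correct weak derivative would be u'(x) = 4*x - 2.


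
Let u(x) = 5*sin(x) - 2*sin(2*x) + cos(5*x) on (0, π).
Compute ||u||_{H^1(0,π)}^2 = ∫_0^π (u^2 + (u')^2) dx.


||u||_{H^1(0,π)}^2 = 416/21 + 48*π

u'(x) = -5*sin(5*x) + 5*cos(x) - 4*cos(2*x).
Expand u² and (u')² and integrate term by term on (0, π), using: for integers n ≥ 1, ∫_0^π sin²(nx) dx = ∫_0^π cos²(nx) dx = π/2; for n ≠ n', ∫_0^π sin(nx)sin(n'x) dx = ∫_0^π cos(nx)cos(n'x) dx = 0; and by product-to-sum, ∫_0^π sin(nx)cos(n'x) dx = ½∫_0^π [sin((n+n')x) + sin((n−n')x)] dx, which is 0 when n+n' is even and 2n/(n²−n'²) when n+n' is odd (it need not vanish on (0, π)).
  u² squared terms: (-2)²·∫sin(2x)² dx = 4·π/2 = 2*π;  (5)²·∫sin(x)² dx = 25·π/2 = 25*π/2;  (1)²·∫cos(5x)² dx = 1·π/2 = π/2.
  u² cross terms: 2·(-2)·(5)·∫sin(2x)·sin(x) dx = -20·(0) = 0;  2·(-2)·(1)·∫sin(2x)·cos(5x) dx = -4·(-4/21) = 16/21;  2·(5)·(1)·∫sin(x)·cos(5x) dx = 10·(0) = 0.
  So ∫_0^π u² dx = 2*π + 25*π/2 + π/2 + 0 + 16/21 + 0 = 16/21 + 15*π.
  (u')² squared terms: (-5)²·∫sin(5x)² dx = 25·π/2 = 25*π/2;  (-4)²·∫cos(2x)² dx = 16·π/2 = 8*π;  (5)²·∫cos(x)² dx = 25·π/2 = 25*π/2.
  (u')² cross terms: 2·(-5)·(-4)·∫sin(5x)·cos(2x) dx = 40·(10/21) = 400/21;  2·(-5)·(5)·∫sin(5x)·cos(x) dx = -50·(0) = 0;  2·(-4)·(5)·∫cos(2x)·cos(x) dx = -40·(0) = 0.
  So ∫_0^π (u')² dx = 25*π/2 + 8*π + 25*π/2 + 400/21 + 0 + 0 = 400/21 + 33*π.
||u||_{H^1}^2 = (16/21 + 15*π) + (400/21 + 33*π) = 416/21 + 48*π.


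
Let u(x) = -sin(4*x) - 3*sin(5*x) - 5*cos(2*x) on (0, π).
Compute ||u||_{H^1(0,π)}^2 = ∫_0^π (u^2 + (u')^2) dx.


||u||_{H^1(0,π)}^2 = 500/7 + 188*π

u'(x) = 10*sin(2*x) - 4*cos(4*x) - 15*cos(5*x).
Expand u² and (u')² and integrate term by term on (0, π), using: for integers n ≥ 1, ∫_0^π sin²(nx) dx = ∫_0^π cos²(nx) dx = π/2; for n ≠ n', ∫_0^π sin(nx)sin(n'x) dx = ∫_0^π cos(nx)cos(n'x) dx = 0; and by product-to-sum, ∫_0^π sin(nx)cos(n'x) dx = ½∫_0^π [sin((n+n')x) + sin((n−n')x)] dx, which is 0 when n+n' is even and 2n/(n²−n'²) when n+n' is odd (it need not vanish on (0, π)).
  u² squared terms: (-1)²·∫sin(4x)² dx = 1·π/2 = π/2;  (-5)²·∫cos(2x)² dx = 25·π/2 = 25*π/2;  (-3)²·∫sin(5x)² dx = 9·π/2 = 9*π/2.
  u² cross terms: 2·(-1)·(-5)·∫sin(4x)·cos(2x) dx = 10·(0) = 0;  2·(-1)·(-3)·∫sin(4x)·sin(5x) dx = 6·(0) = 0;  2·(-5)·(-3)·∫cos(2x)·sin(5x) dx = 30·(10/21) = 100/7.
  So ∫_0^π u² dx = π/2 + 25*π/2 + 9*π/2 + 0 + 0 + 100/7 = 100/7 + 35*π/2.
  (u')² squared terms: (-15)²·∫cos(5x)² dx = 225·π/2 = 225*π/2;  (-4)²·∫cos(4x)² dx = 16·π/2 = 8*π;  (10)²·∫sin(2x)² dx = 100·π/2 = 50*π.
  (u')² cross terms: 2·(-15)·(-4)·∫cos(5x)·cos(4x) dx = 120·(0) = 0;  2·(-15)·(10)·∫cos(5x)·sin(2x) dx = -300·(-4/21) = 400/7;  2·(-4)·(10)·∫cos(4x)·sin(2x) dx = -80·(0) = 0.
  So ∫_0^π (u')² dx = 225*π/2 + 8*π + 50*π + 0 + 400/7 + 0 = 400/7 + 341*π/2.
||u||_{H^1}^2 = (100/7 + 35*π/2) + (400/7 + 341*π/2) = 500/7 + 188*π.


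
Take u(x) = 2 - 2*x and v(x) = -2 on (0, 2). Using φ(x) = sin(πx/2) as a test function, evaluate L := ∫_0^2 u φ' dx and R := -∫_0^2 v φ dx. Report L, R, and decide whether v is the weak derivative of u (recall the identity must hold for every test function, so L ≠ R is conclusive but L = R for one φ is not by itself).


LHS = 8/π, RHS = 8/π. Yes, v = u' weakly.

u(x) = 2 - 2*x, classical derivative u'(x) = -2.
φ(x) = sin(πx/2), so φ'(x) = π*cos(π*x/2)/2.
Note φ(0) = φ(2) = 0, so the boundary term u·φ vanishes.
LHS = ∫_0^2 u(x) φ'(x) dx = ∫_0^2 (-π*x*cos(π*x/2) + π*cos(π*x/2)) dx. Term by term:
  ∫_0^2 π*cos(π*x/2) dx = 0;  ∫_0^2 -π*x*cos(π*x/2) dx = 8/π.
Sum: 0 + 8/π = 8/π.
So LHS = 8/π.
∫_0^2 v(x) φ(x) dx = ∫_0^2 (-2*sin(π*x/2)) dx. Term by term:
  ∫_0^2 -2*sin(π*x/2) dx = -8/π.
So RHS = -∫_0^2 v(x) φ(x) dx = 8/π.
LHS = RHS, so the identity holds for this test φ.
Moreover u is smooth here and v(x) = u'(x) = -2 pointwise, so the identity holds for every test function. Hence v is the weak derivative of u.


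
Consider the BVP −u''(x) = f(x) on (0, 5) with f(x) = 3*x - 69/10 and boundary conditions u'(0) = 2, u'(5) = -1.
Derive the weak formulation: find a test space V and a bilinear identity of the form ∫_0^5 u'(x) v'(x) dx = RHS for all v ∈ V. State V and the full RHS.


V = H^1(0, 5) (v unrestricted at boundary; u is determined up to an additive constant); weak form: ∫_0^5 u'v' dx = ∫_0^5 (3*x - 69/10) v dx − v(5) − 2·v(0) for all v ∈ V.

Multiply both sides by a test function v and integrate from 0 to 5:
  ∫_0^5 −u''(x) v(x) dx = ∫_0^5 f(x) v(x) dx.
Integrate the LHS by parts once:
  ∫_0^5 −u'' v dx = −[u'(x) v(x)]_0^5 + ∫_0^5 u'(x) v'(x) dx.
Thus ∫_0^5 u'(x) v'(x) dx = ∫_0^5 f(x) v(x) dx + [u'(x) v(x)]_0^5.
Choose V so that boundary terms are either known or forced to vanish.
u has inhomogeneous Neumann u'(0) = 2, u'(5) = -1. [u' v]_0^5 = (-1)·v(5) − (2)·v(0) = − v(5) − 2·v(0). Take V = H^1(0, 5); boundary term becomes part of RHS.
Weak formulation: find u (satisfying any essential BC) such that ∫_0^5 u'(x) v'(x) dx = ∫_0^5 f v dx − v(5) − 2·v(0) for all v ∈ V (Neumann data are natural BCs: they enter the RHS as boundary terms).
Substituting f(x) = 3*x - 69/10, the right-hand side is ∫_0^5 (3*x - 69/10) v dx − v(5) − 2·v(0).
Compatibility check (pure Neumann): taking v ≡ 1 ∈ V gives 0 = ∫_0^5 f dx + (-1) − (2), i.e. ∫_0^5 f dx must equal u'(0) − u'(5) = 3. Indeed ∫_0^5 (3*x - 69/10) dx = 3, so the data are compatible. The solution is then unique only up to an additive constant (fix it e.g. by requiring ∫_0^5 u dx = 0).


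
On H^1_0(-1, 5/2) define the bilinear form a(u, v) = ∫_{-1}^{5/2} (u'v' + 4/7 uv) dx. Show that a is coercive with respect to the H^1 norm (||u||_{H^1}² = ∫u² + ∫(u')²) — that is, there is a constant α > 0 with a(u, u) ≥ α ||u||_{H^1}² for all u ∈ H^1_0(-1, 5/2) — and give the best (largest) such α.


α = 4*(7 + π^2)/(4*π^2 + 49)

Coercivity of a(·,·) on H^1_0(-1, 5/2) means a(u, u) ≥ α ||u||_{H^1}² for every u ∈ H^1_0.
The interval has length L = 7/2, and Poincaré/coercivity depend only on L. Here a(u, u) = ∫(u')² + (4/7)·∫u².
Here 0 < c = 4/7 < 1. The condition a(u,u) ≥ α||u||_{H^1}² reads (1−α)∫(u')² ≥ (α−c)∫u². Any admissible α is ≤ 1 (rapidly oscillating u have ∫u²/∫(u')² → 0), and α = 1 would force 0 ≥ (1−c)∫u², impossible since c < 1; so 1−α > 0. By the sharp Poincaré inequality on H^1_0 of an interval of length L, ∫(u')² ≥ (π/L)²∫u² with equality for the first sine mode sin(π(x−x₀)/L) (x₀ the left endpoint), so the inequality holds for all u iff (1−α)(π/L)² ≥ α − c, i.e. α ≤ ((π/L)² + c)/((π/L)² + 1) = (1 + c(L/π)²)/(1 + (L/π)²). With (π/L)² = 4*π^2/49 and c = 4/7, the largest admissible constant is α = ((π/L)² + c)/((π/L)² + 1).
Simplifying, α = 4*(7 + π^2)/(4*π^2 + 49).


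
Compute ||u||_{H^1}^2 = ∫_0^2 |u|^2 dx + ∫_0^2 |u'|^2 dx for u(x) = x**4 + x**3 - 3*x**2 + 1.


||u||_{H^1}^2 = 88462/315

The H^1 norm (squared) on an interval (0, L) is
  ||u||_{H^1}^2 = ∫_0^L u(x)^2 dx + ∫_0^L u'(x)^2 dx.
Compute u'(x) = 4*x**3 + 3*x**2 - 6*x.
Then u(x)^2 = x**8 + 2*x**7 - 5*x**6 - 6*x**5 + 11*x**4 + 2*x**3 - 6*x**2 + 1 and u'(x)^2 = 16*x**6 + 24*x**5 - 39*x**4 - 36*x**3 + 36*x**2.
Integrate each monomial from 0 to 2 using ∫_0^2 c·x^n dx = c·2^(n+1)/(n+1):
  ∫_0^2 u(x)^2 dx = ∫_0^2 (x^8 + 2*x^7 - 5*x^6 - 6*x^5 + 11*x^4 + 2*x^3 - 6*x^2 + 1) dx. Term by term:
    ∫_0^2 x^8 dx = 512/9;  ∫_0^2 2*x^7 dx = 64;  ∫_0^2 -5*x^6 dx = -640/7;
    ∫_0^2 -6*x^5 dx = -64;  ∫_0^2 11*x^4 dx = 352/5;  ∫_0^2 2*x^3 dx = 8;
    ∫_0^2 -6*x^2 dx = -16;  ∫_0^2 1 dx = 2.
  Sum: 512/9 + 64 − 640/7 − 64 + 352/5 + 8 − 16 + 2 = 9406/315.
  ∫_0^2 u'(x)^2 dx = ∫_0^2 (16*x^6 + 24*x^5 - 39*x^4 - 36*x^3 + 36*x^2) dx. Term by term:
    ∫_0^2 16*x^6 dx = 2048/7;  ∫_0^2 24*x^5 dx = 256;  ∫_0^2 -39*x^4 dx = -1248/5;
    ∫_0^2 -36*x^3 dx = -144;  ∫_0^2 36*x^2 dx = 96.
  Sum: 2048/7 + 256 − 1248/5 − 144 + 96 = 8784/35.
Adding: ||u||_{H^1}^2 = 9406/315 + 8784/35 = 88462/315.


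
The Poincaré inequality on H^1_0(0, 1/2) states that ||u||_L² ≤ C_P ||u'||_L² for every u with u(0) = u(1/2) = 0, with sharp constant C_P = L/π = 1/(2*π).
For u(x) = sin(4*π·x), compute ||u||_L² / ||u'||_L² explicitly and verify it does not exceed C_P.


||u||_L² / ||u'||_L² = 1/(4*π) < C_P = 1/(2*π).

u(x) = sin(4*π·x), so u'(x) = 4*π*cos(4*π*x).
Writing u(x) = A·sin(kπx/L) with A = 1 and k = 2, use ∫_0^L sin²(kπx/L) dx = L/2 and ∫_0^L cos²(kπx/L) dx = L/2.
u² = 1·sin²(4*π·x) and (u')² = 16*π^2·cos²(4*π·x), and each of sin², cos² integrates to L/2 = 1/4 over (0, 1/2).
∫_0^1/2 u² dx = 1/4, so ||u||_L² = 1/2.
∫_0^1/2 (u')² dx = 4*π^2, so ||u'||_L² = 2*π.
Ratio ||u||_L² / ||u'||_L² = 1/(4*π).
Sharp Poincaré constant on H^1_0(0, 1/2) is C_P = L/π = 1/(2*π), achieved by sin(2*π·x).
This is the k = 2 harmonic; the ratio L/(kπ) is strictly less than C_P = L/π, consistent with the sharp inequality ||u||_L² ≤ C_P ||u'||_L².


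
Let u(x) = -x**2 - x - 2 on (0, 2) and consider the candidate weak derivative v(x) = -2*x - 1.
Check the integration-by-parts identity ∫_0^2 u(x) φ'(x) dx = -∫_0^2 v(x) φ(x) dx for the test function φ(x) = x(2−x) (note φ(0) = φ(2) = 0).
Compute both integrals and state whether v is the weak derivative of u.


LHS = 4, RHS = 4. Yes, v = u' weakly.

u(x) = -x**2 - x - 2, classical derivative u'(x) = -2*x - 1.
φ(x) = x(2−x), so φ'(x) = 2 - 2*x.
Note φ(0) = φ(2) = 0, so the boundary term u·φ vanishes.
LHS = ∫_0^2 u(x) φ'(x) dx = ∫_0^2 (2*x^3 + 2*x - 4) dx. Term by term:
  ∫_0^2 2*x^3 dx = 8;  ∫_0^2 2*x dx = 4;  ∫_0^2 -4 dx = -8.
Sum: 8 + 4 − 8 = 4.
So LHS = 4.
∫_0^2 v(x) φ(x) dx = ∫_0^2 (2*x^3 - 3*x^2 - 2*x) dx. Term by term:
  ∫_0^2 2*x^3 dx = 8;  ∫_0^2 -3*x^2 dx = -8;  ∫_0^2 -2*x dx = -4.
Sum: 8 − 8 − 4 = -4.
So RHS = -∫_0^2 v(x) φ(x) dx = 4.
LHS = RHS, so the identity holds for this test φ.
Moreover u is smooth here and v(x) = u'(x) = -2*x - 1 pointwise, so the identity holds for every test function. Hence v is the weak derivative of u.


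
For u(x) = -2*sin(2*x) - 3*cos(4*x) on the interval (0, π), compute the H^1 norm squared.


||u||_{H^1(0,π)}^2 = 173*π/2

u'(x) = 12*sin(4*x) - 4*cos(2*x).
Expand u² and (u')² and integrate term by term on (0, π), using: for integers n ≥ 1, ∫_0^π sin²(nx) dx = ∫_0^π cos²(nx) dx = π/2; for n ≠ n', ∫_0^π sin(nx)sin(n'x) dx = ∫_0^π cos(nx)cos(n'x) dx = 0; and by product-to-sum, ∫_0^π sin(nx)cos(n'x) dx = ½∫_0^π [sin((n+n')x) + sin((n−n')x)] dx, which is 0 when n+n' is even and 2n/(n²−n'²) when n+n' is odd (it need not vanish on (0, π)).
  u² squared terms: (-3)²·∫cos(4x)² dx = 9·π/2 = 9*π/2;  (-2)²·∫sin(2x)² dx = 4·π/2 = 2*π.
  u² cross terms: 2·(-3)·(-2)·∫cos(4x)·sin(2x) dx = 12·(0) = 0.
  So ∫_0^π u² dx = 9*π/2 + 2*π + 0 = 13*π/2.
  (u')² squared terms: (-4)²·∫cos(2x)² dx = 16·π/2 = 8*π;  (12)²·∫sin(4x)² dx = 144·π/2 = 72*π.
  (u')² cross terms: 2·(-4)·(12)·∫cos(2x)·sin(4x) dx = -96·(0) = 0.
  So ∫_0^π (u')² dx = 8*π + 72*π + 0 = 80*π.
||u||_{H^1}^2 = (13*π/2) + (80*π) = 173*π/2.


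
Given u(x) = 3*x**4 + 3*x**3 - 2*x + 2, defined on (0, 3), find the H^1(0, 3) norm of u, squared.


||u||_{H^1}^2 = 15391659/140

The H^1 norm (squared) on an interval (0, L) is
  ||u||_{H^1}^2 = ∫_0^L u(x)^2 dx + ∫_0^L u'(x)^2 dx.
Compute u'(x) = 12*x**3 + 9*x**2 - 2.
Then u(x)^2 = 9*x**8 + 18*x**7 + 9*x**6 - 12*x**5 + 12*x**3 + 4*x**2 - 8*x + 4 and u'(x)^2 = 144*x**6 + 216*x**5 + 81*x**4 - 48*x**3 - 36*x**2 + 4.
Integrate each monomial from 0 to 3 using ∫_0^3 c·x^n dx = c·3^(n+1)/(n+1):
  ∫_0^3 u(x)^2 dx = ∫_0^3 (9*x^8 + 18*x^7 + 9*x^6 - 12*x^5 + 12*x^3 + 4*x^2 - 8*x + 4) dx. Term by term:
    ∫_0^3 9*x^8 dx = 19683;  ∫_0^3 18*x^7 dx = 59049/4;  ∫_0^3 9*x^6 dx = 19683/7;
    ∫_0^3 -12*x^5 dx = -1458;  ∫_0^3 12*x^3 dx = 243;  ∫_0^3 4*x^2 dx = 36;
    ∫_0^3 -8*x dx = -36;  ∫_0^3 4 dx = 12.
  Sum: 19683 + 59049/4 + 19683/7 − 1458 + 243 + 36 − 36 + 12 = 1009515/28.
  ∫_0^3 u'(x)^2 dx = ∫_0^3 (144*x^6 + 216*x^5 + 81*x^4 - 48*x^3 - 36*x^2 + 4) dx. Term by term:
    ∫_0^3 144*x^6 dx = 314928/7;  ∫_0^3 216*x^5 dx = 26244;  ∫_0^3 81*x^4 dx = 19683/5;
    ∫_0^3 -48*x^3 dx = -972;  ∫_0^3 -36*x^2 dx = -324;  ∫_0^3 4 dx = 12.
  Sum: 314928/7 + 26244 + 19683/5 − 972 − 324 + 12 = 2586021/35.
Adding: ||u||_{H^1}^2 = 1009515/28 + 2586021/35 = 15391659/140.


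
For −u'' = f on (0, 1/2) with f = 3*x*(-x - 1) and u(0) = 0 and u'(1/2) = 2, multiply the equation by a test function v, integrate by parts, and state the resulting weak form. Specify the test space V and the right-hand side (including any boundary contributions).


V = {v ∈ H^1(0, 1/2) : v(0) = 0} (test functions vanish at x = 0 where u is specified); weak form: ∫_0^1/2 u'v' dx = ∫_0^1/2 (3*x*(-x - 1)) v dx + 2·v(1/2) for all v ∈ V.

Multiply both sides by a test function v and integrate from 0 to 1/2:
  ∫_0^1/2 −u''(x) v(x) dx = ∫_0^1/2 f(x) v(x) dx.
Integrate the LHS by parts once:
  ∫_0^1/2 −u'' v dx = −[u'(x) v(x)]_0^1/2 + ∫_0^1/2 u'(x) v'(x) dx.
Thus ∫_0^1/2 u'(x) v'(x) dx = ∫_0^1/2 f(x) v(x) dx + [u'(x) v(x)]_0^1/2.
Choose V so that boundary terms are either known or forced to vanish.
Mixed BC: u(0) = 0 (Dirichlet) and u'(1/2) = 2 (Neumann). Define V = {v ∈ H^1(0, 1/2) : v(0) = 0}. Then [u' v]_0^1/2 = u'(1/2)·v(1/2) − u'(0)·0 = 2·v(1/2).
Weak formulation: find u (satisfying any essential BC) such that ∫_0^1/2 u'(x) v'(x) dx = ∫_0^1/2 f v dx + 2·v(1/2) for all v ∈ V (Dirichlet at 0 absorbed into V; Neumann datum at x = 1/2 contributes the boundary term).
Substituting f(x) = 3*x*(-x - 1), the right-hand side is ∫_0^1/2 (3*x*(-x - 1)) v dx + 2·v(1/2).


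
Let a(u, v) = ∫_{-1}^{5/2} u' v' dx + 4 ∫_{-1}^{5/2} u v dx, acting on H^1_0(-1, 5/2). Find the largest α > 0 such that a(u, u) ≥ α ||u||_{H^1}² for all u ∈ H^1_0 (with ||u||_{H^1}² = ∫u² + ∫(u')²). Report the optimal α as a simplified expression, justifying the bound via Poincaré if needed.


α = 1

Coercivity of a(·,·) on H^1_0(-1, 5/2) means a(u, u) ≥ α ||u||_{H^1}² for every u ∈ H^1_0.
The interval has length L = 7/2, and Poincaré/coercivity depend only on L. Here a(u, u) = ∫(u')² + (4)·∫u².
Here c = 4 ≥ 1, so a(u,u) = ∫(u')² + c∫u² ≥ ∫(u')² + ∫u² = ||u||_{H^1}², i.e. α = 1 works. No larger α is possible: a(u,u) ≥ α||u||_{H^1}² means (1−α)∫(u')² ≥ (α−c)∫u², and for the modes u_n = sin(nπ(x−x₀)/L) (x₀ the left endpoint) one has ∫u_n²/∫(u_n')² = (L/(nπ))² → 0, so a(u_n,u_n)/||u_n||_{H^1}² → 1. Hence the optimal constant is α = 1.
Therefore α = 1.


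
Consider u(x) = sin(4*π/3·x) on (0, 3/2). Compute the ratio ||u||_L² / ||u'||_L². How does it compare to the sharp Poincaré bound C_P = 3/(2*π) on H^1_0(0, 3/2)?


||u||_L² / ||u'||_L² = 3/(4*π) < C_P = 3/(2*π).

u(x) = sin(4*π/3·x), so u'(x) = 4*π*cos(4*π*x/3)/3.
Writing u(x) = A·sin(kπx/L) with A = 1 and k = 2, use ∫_0^L sin²(kπx/L) dx = L/2 and ∫_0^L cos²(kπx/L) dx = L/2.
u² = 1·sin²(4*π/3·x) and (u')² = 16*π^2/9·cos²(4*π/3·x), and each of sin², cos² integrates to L/2 = 3/4 over (0, 3/2).
∫_0^3/2 u² dx = 3/4, so ||u||_L² = sqrt(3)/2.
∫_0^3/2 (u')² dx = 4*π^2/3, so ||u'||_L² = 2*sqrt(3)*π/3.
Ratio ||u||_L² / ||u'||_L² = 3/(4*π).
Sharp Poincaré constant on H^1_0(0, 3/2) is C_P = L/π = 3/(2*π), achieved by sin(2*π/3·x).
This is the k = 2 harmonic; the ratio L/(kπ) is strictly less than C_P = L/π, consistent with the sharp inequality ||u||_L² ≤ C_P ||u'||_L².


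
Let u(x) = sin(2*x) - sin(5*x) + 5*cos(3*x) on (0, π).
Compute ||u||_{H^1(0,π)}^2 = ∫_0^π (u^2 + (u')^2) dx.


||u||_{H^1(0,π)}^2 = -80 + 281*π/2

u'(x) = -15*sin(3*x) + 2*cos(2*x) - 5*cos(5*x).
Expand u² and (u')² and integrate term by term on (0, π), using: for integers n ≥ 1, ∫_0^π sin²(nx) dx = ∫_0^π cos²(nx) dx = π/2; for n ≠ n', ∫_0^π sin(nx)sin(n'x) dx = ∫_0^π cos(nx)cos(n'x) dx = 0; and by product-to-sum, ∫_0^π sin(nx)cos(n'x) dx = ½∫_0^π [sin((n+n')x) + sin((n−n')x)] dx, which is 0 when n+n' is even and 2n/(n²−n'²) when n+n' is odd (it need not vanish on (0, π)).
  u² squared terms: (-1)²·∫sin(5x)² dx = 1·π/2 = π/2;  (5)²·∫cos(3x)² dx = 25·π/2 = 25*π/2;  (1)²·∫sin(2x)² dx = 1·π/2 = π/2.
  u² cross terms: 2·(-1)·(5)·∫sin(5x)·cos(3x) dx = -10·(0) = 0;  2·(-1)·(1)·∫sin(5x)·sin(2x) dx = -2·(0) = 0;  2·(5)·(1)·∫cos(3x)·sin(2x) dx = 10·(-4/5) = -8.
  So ∫_0^π u² dx = π/2 + 25*π/2 + π/2 + 0 + 0 − 8 = -8 + 27*π/2.
  (u')² squared terms: (-15)²·∫sin(3x)² dx = 225·π/2 = 225*π/2;  (-5)²·∫cos(5x)² dx = 25·π/2 = 25*π/2;  (2)²·∫cos(2x)² dx = 4·π/2 = 2*π.
  (u')² cross terms: 2·(-15)·(-5)·∫sin(3x)·cos(5x) dx = 150·(0) = 0;  2·(-15)·(2)·∫sin(3x)·cos(2x) dx = -60·(6/5) = -72;  2·(-5)·(2)·∫cos(5x)·cos(2x) dx = -20·(0) = 0.
  So ∫_0^π (u')² dx = 225*π/2 + 25*π/2 + 2*π + 0 − 72 + 0 = -72 + 127*π.
||u||_{H^1}^2 = (-8 + 27*π/2) + (-72 + 127*π) = -80 + 281*π/2.


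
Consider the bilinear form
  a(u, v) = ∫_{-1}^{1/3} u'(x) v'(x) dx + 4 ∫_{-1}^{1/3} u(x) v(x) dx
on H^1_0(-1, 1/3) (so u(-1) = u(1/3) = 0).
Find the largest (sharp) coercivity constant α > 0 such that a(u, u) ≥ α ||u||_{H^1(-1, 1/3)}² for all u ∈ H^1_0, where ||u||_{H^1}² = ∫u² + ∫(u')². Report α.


α = 1

Coercivity of a(·,·) on H^1_0(-1, 1/3) means a(u, u) ≥ α ||u||_{H^1}² for every u ∈ H^1_0.
The interval has length L = 4/3, and Poincaré/coercivity depend only on L. Here a(u, u) = ∫(u')² + (4)·∫u².
Here c = 4 ≥ 1, so a(u,u) = ∫(u')² + c∫u² ≥ ∫(u')² + ∫u² = ||u||_{H^1}², i.e. α = 1 works. No larger α is possible: a(u,u) ≥ α||u||_{H^1}² means (1−α)∫(u')² ≥ (α−c)∫u², and for the modes u_n = sin(nπ(x−x₀)/L) (x₀ the left endpoint) one has ∫u_n²/∫(u_n')² = (L/(nπ))² → 0, so a(u_n,u_n)/||u_n||_{H^1}² → 1. Hence the optimal constant is α = 1.
Therefore α = 1.


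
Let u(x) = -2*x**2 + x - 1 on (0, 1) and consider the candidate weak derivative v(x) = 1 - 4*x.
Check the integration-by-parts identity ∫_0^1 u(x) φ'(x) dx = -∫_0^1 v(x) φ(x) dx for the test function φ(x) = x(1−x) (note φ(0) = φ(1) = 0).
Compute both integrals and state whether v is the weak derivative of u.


LHS = 1/6, RHS = 1/6. Yes, v = u' weakly.

u(x) = -2*x**2 + x - 1, classical derivative u'(x) = 1 - 4*x.
φ(x) = x(1−x), so φ'(x) = 1 - 2*x.
Note φ(0) = φ(1) = 0, so the boundary term u·φ vanishes.
LHS = ∫_0^1 u(x) φ'(x) dx = ∫_0^1 (4*x^3 - 4*x^2 + 3*x - 1) dx. Term by term:
  ∫_0^1 4*x^3 dx = 1;  ∫_0^1 -4*x^2 dx = -4/3;  ∫_0^1 3*x dx = 3/2;
  ∫_0^1 -1 dx = -1.
Sum: 1 − 4/3 + 3/2 − 1 = 1/6.
So LHS = 1/6.
∫_0^1 v(x) φ(x) dx = ∫_0^1 (4*x^3 - 5*x^2 + x) dx. Term by term:
  ∫_0^1 4*x^3 dx = 1;  ∫_0^1 -5*x^2 dx = -5/3;  ∫_0^1 x dx = 1/2.
Sum: 1 − 5/3 + 1/2 = -1/6.
So RHS = -∫_0^1 v(x) φ(x) dx = 1/6.
LHS = RHS, so the identity holds for this test φ.
Moreover u is smooth here and v(x) = u'(x) = 1 - 4*x pointwise, so the identity holds for every test function. Hence v is the weak derivative of u.


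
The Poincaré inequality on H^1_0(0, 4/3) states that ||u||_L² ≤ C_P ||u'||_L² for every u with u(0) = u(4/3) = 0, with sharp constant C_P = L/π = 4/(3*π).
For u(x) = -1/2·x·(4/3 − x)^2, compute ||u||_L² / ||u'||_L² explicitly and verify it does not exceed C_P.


||u||_L² / ||u'||_L² = 2*sqrt(14)/21 < C_P = 4/(3*π).

u(x) = -1/2·x·(4/3 − x)^2, so u'(x) = (4 - 9*x)*(3*x - 4)/18.
u(x) = -1/2·x·(4/3 − x)^2 vanishes at x = 0 and x = 4/3, so u ∈ H^1_0(0, 4/3). Differentiate via the product rule and integrate the resulting polynomials term by term.
  ∫_0^4/3 u² dx = ∫_0^4/3 (x^6/4 - 4*x^5/3 + 8*x^4/3 - 64*x^3/27 + 64*x^2/81) dx. Term by term:
    ∫_0^4/3 x^6/4 dx = 4096/15309;  ∫_0^4/3 -4*x^5/3 dx = -8192/6561;  ∫_0^4/3 8*x^4/3 dx = 8192/3645;
    ∫_0^4/3 -64*x^3/27 dx = -4096/2187;  ∫_0^4/3 64*x^2/81 dx = 4096/6561.
  Sum: 4096/15309 − 8192/6561 + 8192/3645 − 4096/2187 + 4096/6561 = 4096/229635.
  ∫_0^4/3 (u')² dx = ∫_0^4/3 (9*x^4/4 - 8*x^3 + 88*x^2/9 - 128*x/27 + 64/81) dx. Term by term:
    ∫_0^4/3 9*x^4/4 dx = 256/135;  ∫_0^4/3 -8*x^3 dx = -512/81;  ∫_0^4/3 88*x^2/9 dx = 5632/729;
    ∫_0^4/3 -128*x/27 dx = -1024/243;  ∫_0^4/3 64/81 dx = 256/243.
  Sum: 256/135 − 512/81 + 5632/729 − 1024/243 + 256/243 = 512/3645.
∫_0^4/3 u² dx = 4096/229635, so ||u||_L² = 64*sqrt(35)/2835.
∫_0^4/3 (u')² dx = 512/3645, so ||u'||_L² = 16*sqrt(10)/135.
Ratio ||u||_L² / ||u'||_L² = 2*sqrt(14)/21.
Sharp Poincaré constant on H^1_0(0, 4/3) is C_P = L/π = 4/(3*π), achieved by sin(3*π/4·x).
A polynomial bump cannot attain the sharp Poincaré constant (only the first sine eigenfunction does), so the ratio is strictly less than C_P, consistent with ||u||_L² ≤ C_P ||u'||_L².


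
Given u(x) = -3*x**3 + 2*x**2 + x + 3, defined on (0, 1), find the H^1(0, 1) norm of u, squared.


||u||_{H^1}^2 = 2993/210

The H^1 norm (squared) on an interval (0, L) is
  ||u||_{H^1}^2 = ∫_0^L u(x)^2 dx + ∫_0^L u'(x)^2 dx.
Compute u'(x) = -9*x**2 + 4*x + 1.
Then u(x)^2 = 9*x**6 - 12*x**5 - 2*x**4 - 14*x**3 + 13*x**2 + 6*x + 9 and u'(x)^2 = 81*x**4 - 72*x**3 - 2*x**2 + 8*x + 1.
Integrate each monomial from 0 to 1 using ∫_0^1 c·x^n dx = c·1^(n+1)/(n+1):
  ∫_0^1 u(x)^2 dx = ∫_0^1 (9*x^6 - 12*x^5 - 2*x^4 - 14*x^3 + 13*x^2 + 6*x + 9) dx. Term by term:
    ∫_0^1 9*x^6 dx = 9/7;  ∫_0^1 -12*x^5 dx = -2;  ∫_0^1 -2*x^4 dx = -2/5;
    ∫_0^1 -14*x^3 dx = -7/2;  ∫_0^1 13*x^2 dx = 13/3;  ∫_0^1 6*x dx = 3;
    ∫_0^1 9 dx = 9.
  Sum: 9/7 − 2 − 2/5 − 7/2 + 13/3 + 3 + 9 = 2461/210.
  ∫_0^1 u'(x)^2 dx = ∫_0^1 (81*x^4 - 72*x^3 - 2*x^2 + 8*x + 1) dx. Term by term:
    ∫_0^1 81*x^4 dx = 81/5;  ∫_0^1 -72*x^3 dx = -18;  ∫_0^1 -2*x^2 dx = -2/3;
    ∫_0^1 8*x dx = 4;  ∫_0^1 1 dx = 1.
  Sum: 81/5 − 18 − 2/3 + 4 + 1 = 38/15.
Adding: ||u||_{H^1}^2 = 2461/210 + 38/15 = 2993/210.


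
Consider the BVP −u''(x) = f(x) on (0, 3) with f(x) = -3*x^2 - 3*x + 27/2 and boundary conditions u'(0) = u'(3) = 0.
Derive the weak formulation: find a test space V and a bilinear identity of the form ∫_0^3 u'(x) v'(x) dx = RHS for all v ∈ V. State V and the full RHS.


V = H^1(0, 3) (no boundary constraint on v; u is determined up to an additive constant); weak form: ∫_0^3 u'v' dx = ∫_0^3 (-3*x^2 - 3*x + 27/2) v dx for all v ∈ V.

Multiply both sides by a test function v and integrate from 0 to 3:
  ∫_0^3 −u''(x) v(x) dx = ∫_0^3 f(x) v(x) dx.
Integrate the LHS by parts once:
  ∫_0^3 −u'' v dx = −[u'(x) v(x)]_0^3 + ∫_0^3 u'(x) v'(x) dx.
Thus ∫_0^3 u'(x) v'(x) dx = ∫_0^3 f(x) v(x) dx + [u'(x) v(x)]_0^3.
Choose V so that boundary terms are either known or forced to vanish.
u has homogeneous Neumann: u'(0) = u'(3) = 0. So [u' v]_0^3 = 0·v(3) − 0·v(0) = 0 for any v; take V = H^1(0, 3).
Weak formulation: find u (satisfying any essential BC) such that ∫_0^3 u'(x) v'(x) dx = ∫_0^3 f v dx for all v ∈ V (homogeneous Neumann, so boundary terms vanish).
Substituting f(x) = -3*x^2 - 3*x + 27/2, the right-hand side is ∫_0^3 (-3*x^2 - 3*x + 27/2) v dx.
Compatibility check (pure Neumann): taking v ≡ 1 ∈ V gives 0 = ∫_0^3 f dx + (0) − (0), i.e. ∫_0^3 f dx must equal u'(0) − u'(3) = 0. Indeed ∫_0^3 (-3*x^2 - 3*x + 27/2) dx = 0, so the data are compatible. The solution is then unique only up to an additive constant (fix it e.g. by requiring ∫_0^3 u dx = 0).


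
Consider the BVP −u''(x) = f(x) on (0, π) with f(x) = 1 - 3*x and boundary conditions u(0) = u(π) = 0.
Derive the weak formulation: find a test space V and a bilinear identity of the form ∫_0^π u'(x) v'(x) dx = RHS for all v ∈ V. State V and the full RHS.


V = H^1_0(0, π) (so v(0) = v(π) = 0); weak form: ∫_0^π u'v' dx = ∫_0^π (1 - 3*x) v dx for all v ∈ V.

Multiply both sides by a test function v and integrate from 0 to π:
  ∫_0^π −u''(x) v(x) dx = ∫_0^π f(x) v(x) dx.
Integrate the LHS by parts once:
  ∫_0^π −u'' v dx = −[u'(x) v(x)]_0^π + ∫_0^π u'(x) v'(x) dx.
Thus ∫_0^π u'(x) v'(x) dx = ∫_0^π f(x) v(x) dx + [u'(x) v(x)]_0^π.
Choose V so that boundary terms are either known or forced to vanish.
u is Dirichlet: u(0) = u(π) = 0. Let V = H^1_0(0, π); then v(0) = v(π) = 0, and [u' v]_0^π = 0.
Weak formulation: find u (satisfying any essential BC) such that ∫_0^π u'(x) v'(x) dx = ∫_0^π f v dx for all v ∈ V.
Substituting f(x) = 1 - 3*x, the right-hand side is ∫_0^π (1 - 3*x) v dx.


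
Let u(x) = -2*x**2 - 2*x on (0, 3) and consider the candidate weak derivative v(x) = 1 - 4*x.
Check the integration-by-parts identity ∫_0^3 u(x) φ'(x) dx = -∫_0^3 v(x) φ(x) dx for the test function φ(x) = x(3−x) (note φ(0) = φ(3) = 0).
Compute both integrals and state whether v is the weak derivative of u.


LHS = 36, RHS = 45/2. No, v is not the weak derivative of u.

u(x) = -2*x**2 - 2*x, classical derivative u'(x) = -4*x - 2.
φ(x) = x(3−x), so φ'(x) = 3 - 2*x.
Note φ(0) = φ(3) = 0, so the boundary term u·φ vanishes.
LHS = ∫_0^3 u(x) φ'(x) dx = ∫_0^3 (4*x^3 - 2*x^2 - 6*x) dx. Term by term:
  ∫_0^3 4*x^3 dx = 81;  ∫_0^3 -2*x^2 dx = -18;  ∫_0^3 -6*x dx = -27.
Sum: 81 − 18 − 27 = 36.
So LHS = 36.
∫_0^3 v(x) φ(x) dx = ∫_0^3 (4*x^3 - 13*x^2 + 3*x) dx. Term by term:
  ∫_0^3 4*x^3 dx = 81;  ∫_0^3 -13*x^2 dx = -117;  ∫_0^3 3*x dx = 27/2.
Sum: 81 − 117 + 27/2 = -45/2.
So RHS = -∫_0^3 v(x) φ(x) dx = 45/2.
LHS − RHS = 27/2 ≠ 0, so the identity fails.
(For a valid weak derivative the identity must hold for EVERY test function, in particular this one. The failure shows v is NOT the weak derivative of u.)
Correct weak derivative would be u'(x) = -4*x - 2.


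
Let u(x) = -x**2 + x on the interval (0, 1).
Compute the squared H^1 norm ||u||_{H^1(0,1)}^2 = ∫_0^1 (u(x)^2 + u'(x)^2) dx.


||u||_{H^1}^2 = 11/30

The H^1 norm (squared) on an interval (0, L) is
  ||u||_{H^1}^2 = ∫_0^L u(x)^2 dx + ∫_0^L u'(x)^2 dx.
Compute u'(x) = 1 - 2*x.
Then u(x)^2 = x**4 - 2*x**3 + x**2 and u'(x)^2 = 4*x**2 - 4*x + 1.
Integrate each monomial from 0 to 1 using ∫_0^1 c·x^n dx = c·1^(n+1)/(n+1):
  ∫_0^1 u(x)^2 dx = ∫_0^1 (x^4 - 2*x^3 + x^2) dx. Term by term:
    ∫_0^1 x^4 dx = 1/5;  ∫_0^1 -2*x^3 dx = -1/2;  ∫_0^1 x^2 dx = 1/3.
  Sum: 1/5 − 1/2 + 1/3 = 1/30.
  ∫_0^1 u'(x)^2 dx = ∫_0^1 (4*x^2 - 4*x + 1) dx. Term by term:
    ∫_0^1 4*x^2 dx = 4/3;  ∫_0^1 -4*x dx = -2;  ∫_0^1 1 dx = 1.
  Sum: 4/3 − 2 + 1 = 1/3.
Adding: ||u||_{H^1}^2 = 1/30 + 1/3 = 11/30.


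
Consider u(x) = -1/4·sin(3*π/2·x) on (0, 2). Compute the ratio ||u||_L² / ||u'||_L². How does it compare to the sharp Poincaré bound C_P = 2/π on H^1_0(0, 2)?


||u||_L² / ||u'||_L² = 2/(3*π) < C_P = 2/π.

u(x) = -1/4·sin(3*π/2·x), so u'(x) = -3*π*cos(3*π*x/2)/8.
Writing u(x) = A·sin(kπx/L) with A = -1/4 and k = 3, use ∫_0^L sin²(kπx/L) dx = L/2 and ∫_0^L cos²(kπx/L) dx = L/2.
u² = 1/16·sin²(3*π/2·x) and (u')² = 9*π^2/64·cos²(3*π/2·x), and each of sin², cos² integrates to L/2 = 1 over (0, 2).
∫_0^2 u² dx = 1/16, so ||u||_L² = 1/4.
∫_0^2 (u')² dx = 9*π^2/64, so ||u'||_L² = 3*π/8.
Ratio ||u||_L² / ||u'||_L² = 2/(3*π).
Sharp Poincaré constant on H^1_0(0, 2) is C_P = L/π = 2/π, achieved by sin(π/2·x).
This is the k = 3 harmonic; the ratio L/(kπ) is strictly less than C_P = L/π, consistent with the sharp inequality ||u||_L² ≤ C_P ||u'||_L².


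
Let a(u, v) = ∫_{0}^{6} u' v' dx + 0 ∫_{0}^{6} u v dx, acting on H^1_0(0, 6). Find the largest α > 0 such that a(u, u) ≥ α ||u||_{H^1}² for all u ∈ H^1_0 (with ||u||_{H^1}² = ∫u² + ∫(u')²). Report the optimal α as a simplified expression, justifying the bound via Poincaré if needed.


α = π^2/(π^2 + 36)

Coercivity of a(·,·) on H^1_0(0, 6) means a(u, u) ≥ α ||u||_{H^1}² for every u ∈ H^1_0.
The interval has length L = 6, and Poincaré/coercivity depend only on L. Here a(u, u) = ∫(u')² + (0)·∫u².
Here c = 0, so a(u,u) = ∫(u')² alone. The condition a(u,u) ≥ α||u||_{H^1}² reads (1−α)∫(u')² ≥ (α−c)∫u². Any admissible α is ≤ 1 (rapidly oscillating u have ∫u²/∫(u')² → 0), and α = 1 would force 0 ≥ (1−c)∫u², impossible since c < 1; so 1−α > 0. By the sharp Poincaré inequality on H^1_0 of an interval of length L, ∫(u')² ≥ (π/L)²∫u² with equality for the first sine mode sin(π(x−x₀)/L) (x₀ the left endpoint), so the inequality holds for all u iff (1−α)(π/L)² ≥ α − c, i.e. α ≤ ((π/L)² + c)/((π/L)² + 1) = (1 + c(L/π)²)/(1 + (L/π)²). (Direct route, valid since c ≤ 0: Poincaré gives c∫u² ≥ c(L/π)²∫(u')², so a(u,u) ≥ (1 + c(L/π)²)∫(u')², while ||u||_{H^1}² ≤ (1 + (L/π)²)∫(u')²; dividing yields the same α.) With (π/L)² = π^2/36 and c = 0, the largest admissible constant is α = ((π/L)² + c)/((π/L)² + 1).
Simplifying, α = π^2/(π^2 + 36).


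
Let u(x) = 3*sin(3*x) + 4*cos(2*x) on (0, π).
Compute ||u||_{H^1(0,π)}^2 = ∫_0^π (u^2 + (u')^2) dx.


||u||_{H^1(0,π)}^2 = 144 + 85*π

u'(x) = -8*sin(2*x) + 9*cos(3*x).
Expand u² and (u')² and integrate term by term on (0, π), using: for integers n ≥ 1, ∫_0^π sin²(nx) dx = ∫_0^π cos²(nx) dx = π/2; for n ≠ n', ∫_0^π sin(nx)sin(n'x) dx = ∫_0^π cos(nx)cos(n'x) dx = 0; and by product-to-sum, ∫_0^π sin(nx)cos(n'x) dx = ½∫_0^π [sin((n+n')x) + sin((n−n')x)] dx, which is 0 when n+n' is even and 2n/(n²−n'²) when n+n' is odd (it need not vanish on (0, π)).
  u² squared terms: (3)²·∫sin(3x)² dx = 9·π/2 = 9*π/2;  (4)²·∫cos(2x)² dx = 16·π/2 = 8*π.
  u² cross terms: 2·(3)·(4)·∫sin(3x)·cos(2x) dx = 24·(6/5) = 144/5.
  So ∫_0^π u² dx = 9*π/2 + 8*π + 144/5 = 144/5 + 25*π/2.
  (u')² squared terms: (-8)²·∫sin(2x)² dx = 64·π/2 = 32*π;  (9)²·∫cos(3x)² dx = 81·π/2 = 81*π/2.
  (u')² cross terms: 2·(-8)·(9)·∫sin(2x)·cos(3x) dx = -144·(-4/5) = 576/5.
  So ∫_0^π (u')² dx = 32*π + 81*π/2 + 576/5 = 576/5 + 145*π/2.
||u||_{H^1}^2 = (144/5 + 25*π/2) + (576/5 + 145*π/2) = 144 + 85*π.


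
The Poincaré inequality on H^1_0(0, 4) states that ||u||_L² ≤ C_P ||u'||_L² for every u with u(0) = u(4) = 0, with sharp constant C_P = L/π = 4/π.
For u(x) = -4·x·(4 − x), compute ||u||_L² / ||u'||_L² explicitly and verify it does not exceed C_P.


||u||_L² / ||u'||_L² = 2*sqrt(10)/5 < C_P = 4/π.

u(x) = -4·x·(4 − x), so u'(x) = 8*x - 16.
u(x) = -4·x·(4 − x) vanishes at x = 0 and x = 4, so u ∈ H^1_0(0, 4). Differentiate via the product rule and integrate the resulting polynomials term by term.
  ∫_0^4 u² dx = ∫_0^4 (16*x^4 - 128*x^3 + 256*x^2) dx. Term by term:
    ∫_0^4 16*x^4 dx = 16384/5;  ∫_0^4 -128*x^3 dx = -8192;  ∫_0^4 256*x^2 dx = 16384/3.
  Sum: 16384/5 − 8192 + 16384/3 = 8192/15.
  ∫_0^4 (u')² dx = ∫_0^4 (64*x^2 - 256*x + 256) dx. Term by term:
    ∫_0^4 64*x^2 dx = 4096/3;  ∫_0^4 -256*x dx = -2048;  ∫_0^4 256 dx = 1024.
  Sum: 4096/3 − 2048 + 1024 = 1024/3.
∫_0^4 u² dx = 8192/15, so ||u||_L² = 64*sqrt(30)/15.
∫_0^4 (u')² dx = 1024/3, so ||u'||_L² = 32*sqrt(3)/3.
Ratio ||u||_L² / ||u'||_L² = 2*sqrt(10)/5.
Sharp Poincaré constant on H^1_0(0, 4) is C_P = L/π = 4/π, achieved by sin(π/4·x).
A polynomial bump cannot attain the sharp Poincaré constant (only the first sine eigenfunction does), so the ratio is strictly less than C_P, consistent with ||u||_L² ≤ C_P ||u'||_L².


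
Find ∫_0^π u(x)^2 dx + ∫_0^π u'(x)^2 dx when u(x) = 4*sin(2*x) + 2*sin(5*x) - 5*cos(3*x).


||u||_{H^1(0,π)}^2 = 320 + 217*π

u'(x) = 15*sin(3*x) + 8*cos(2*x) + 10*cos(5*x).
Expand u² and (u')² and integrate term by term on (0, π), using: for integers n ≥ 1, ∫_0^π sin²(nx) dx = ∫_0^π cos²(nx) dx = π/2; for n ≠ n', ∫_0^π sin(nx)sin(n'x) dx = ∫_0^π cos(nx)cos(n'x) dx = 0; and by product-to-sum, ∫_0^π sin(nx)cos(n'x) dx = ½∫_0^π [sin((n+n')x) + sin((n−n')x)] dx, which is 0 when n+n' is even and 2n/(n²−n'²) when n+n' is odd (it need not vanish on (0, π)).
  u² squared terms: (-5)²·∫cos(3x)² dx = 25·π/2 = 25*π/2;  (2)²·∫sin(5x)² dx = 4·π/2 = 2*π;  (4)²·∫sin(2x)² dx = 16·π/2 = 8*π.
  u² cross terms: 2·(-5)·(2)·∫cos(3x)·sin(5x) dx = -20·(0) = 0;  2·(-5)·(4)·∫cos(3x)·sin(2x) dx = -40·(-4/5) = 32;  2·(2)·(4)·∫sin(5x)·sin(2x) dx = 16·(0) = 0.
  So ∫_0^π u² dx = 25*π/2 + 2*π + 8*π + 0 + 32 + 0 = 32 + 45*π/2.
  (u')² squared terms: (8)²·∫cos(2x)² dx = 64·π/2 = 32*π;  (10)²·∫cos(5x)² dx = 100·π/2 = 50*π;  (15)²·∫sin(3x)² dx = 225·π/2 = 225*π/2.
  (u')² cross terms: 2·(8)·(10)·∫cos(2x)·cos(5x) dx = 160·(0) = 0;  2·(8)·(15)·∫cos(2x)·sin(3x) dx = 240·(6/5) = 288;  2·(10)·(15)·∫cos(5x)·sin(3x) dx = 300·(0) = 0.
  So ∫_0^π (u')² dx = 32*π + 50*π + 225*π/2 + 0 + 288 + 0 = 288 + 389*π/2.
||u||_{H^1}^2 = (32 + 45*π/2) + (288 + 389*π/2) = 320 + 217*π.


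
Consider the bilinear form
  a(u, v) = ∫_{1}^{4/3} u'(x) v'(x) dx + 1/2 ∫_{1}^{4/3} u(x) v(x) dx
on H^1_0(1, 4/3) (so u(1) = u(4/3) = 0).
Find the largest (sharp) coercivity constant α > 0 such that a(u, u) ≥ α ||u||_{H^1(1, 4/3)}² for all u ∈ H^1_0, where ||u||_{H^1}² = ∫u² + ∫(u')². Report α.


α = (1 + 18*π^2)/(2*(1 + 9*π^2))

Coercivity of a(·,·) on H^1_0(1, 4/3) means a(u, u) ≥ α ||u||_{H^1}² for every u ∈ H^1_0.
The interval has length L = 1/3, and Poincaré/coercivity depend only on L. Here a(u, u) = ∫(u')² + (1/2)·∫u².
Here 0 < c = 1/2 < 1. The condition a(u,u) ≥ α||u||_{H^1}² reads (1−α)∫(u')² ≥ (α−c)∫u². Any admissible α is ≤ 1 (rapidly oscillating u have ∫u²/∫(u')² → 0), and α = 1 would force 0 ≥ (1−c)∫u², impossible since c < 1; so 1−α > 0. By the sharp Poincaré inequality on H^1_0 of an interval of length L, ∫(u')² ≥ (π/L)²∫u² with equality for the first sine mode sin(π(x−x₀)/L) (x₀ the left endpoint), so the inequality holds for all u iff (1−α)(π/L)² ≥ α − c, i.e. α ≤ ((π/L)² + c)/((π/L)² + 1) = (1 + c(L/π)²)/(1 + (L/π)²). With (π/L)² = 9*π^2 and c = 1/2, the largest admissible constant is α = ((π/L)² + c)/((π/L)² + 1).
Simplifying, α = (1 + 18*π^2)/(2*(1 + 9*π^2)).
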